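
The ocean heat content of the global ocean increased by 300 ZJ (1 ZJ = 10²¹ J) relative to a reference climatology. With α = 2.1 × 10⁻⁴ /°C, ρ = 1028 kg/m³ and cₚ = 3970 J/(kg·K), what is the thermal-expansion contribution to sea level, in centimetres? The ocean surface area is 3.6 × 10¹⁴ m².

Per unit area: Q = 300×10²¹ / (3.6×10¹⁴) ≈ 8.333×10⁸ J/m²
Δh = αQ/(ρcₚ) = 2.1×10⁻⁴ × 8.333×10⁸ / (1028 × 3970) ≈ 0.042878 m

4.3 cm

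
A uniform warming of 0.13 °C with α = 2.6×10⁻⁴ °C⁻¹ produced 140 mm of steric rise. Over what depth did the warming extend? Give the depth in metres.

H = Δh/(αΔT) = 0.14 / (2.6×10⁻⁴ × 0.13) ≈ 4142 m

H ≈ 4140 m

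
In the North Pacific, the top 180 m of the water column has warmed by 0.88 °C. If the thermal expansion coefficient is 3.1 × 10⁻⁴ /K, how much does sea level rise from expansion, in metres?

Δh ≈ 0.049 m

Δh = αΔT·H = 3.1×10⁻⁴ × 0.88 × 180 = 0.049104 m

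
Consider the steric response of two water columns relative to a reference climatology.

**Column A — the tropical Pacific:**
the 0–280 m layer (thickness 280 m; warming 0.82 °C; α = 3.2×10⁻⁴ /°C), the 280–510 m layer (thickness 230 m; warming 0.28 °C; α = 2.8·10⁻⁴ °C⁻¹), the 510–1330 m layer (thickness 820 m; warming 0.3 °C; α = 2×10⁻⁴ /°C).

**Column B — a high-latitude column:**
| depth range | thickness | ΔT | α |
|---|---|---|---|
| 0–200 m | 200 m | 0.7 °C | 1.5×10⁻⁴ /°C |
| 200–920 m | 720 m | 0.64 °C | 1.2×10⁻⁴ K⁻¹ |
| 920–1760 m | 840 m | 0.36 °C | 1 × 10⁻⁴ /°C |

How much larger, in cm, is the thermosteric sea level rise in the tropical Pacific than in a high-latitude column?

3.42 cm

A Layer 1: 280 × 3.2×10⁻⁴ × 0.82 = 0.073472 m
A 280–510 m: 230 × 2.8×10⁻⁴ × 0.28 = 0.018032 m
A 510–1330 m: 0.3 × 2×10⁻⁴ × 820 = 0.04920 m
A total: 0.140704 m
B 0–200 m: 200 × 0.7 × 1.5×10⁻⁴ = 0.02100 m
B 200–920 m: 0.64 × 1.2×10⁻⁴ × 720 = 0.055296 m
B 920–1760 m: 0.36 × 840 × 1×10⁻⁴ = 0.03024 m
B total: 0.106536 m
Difference: 0.140704 − 0.106536 = 0.034168 m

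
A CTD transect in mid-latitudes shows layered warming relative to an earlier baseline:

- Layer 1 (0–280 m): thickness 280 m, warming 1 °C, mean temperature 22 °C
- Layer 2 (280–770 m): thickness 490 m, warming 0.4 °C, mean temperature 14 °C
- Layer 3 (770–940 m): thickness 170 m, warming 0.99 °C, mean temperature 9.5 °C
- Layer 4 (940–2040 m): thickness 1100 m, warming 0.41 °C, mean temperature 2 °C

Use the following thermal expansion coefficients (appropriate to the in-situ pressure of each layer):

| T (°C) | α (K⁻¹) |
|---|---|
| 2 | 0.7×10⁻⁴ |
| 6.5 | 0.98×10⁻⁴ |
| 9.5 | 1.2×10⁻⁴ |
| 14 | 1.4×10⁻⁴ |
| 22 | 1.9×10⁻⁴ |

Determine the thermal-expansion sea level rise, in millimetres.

Layer 1 at 22 °C → α = 1.9×10⁻⁴ K⁻¹
Layer 2 at 14 °C → α = 1.4×10⁻⁴ K⁻¹
Layer 3 at 9.5 °C → α = 1.2×10⁻⁴ K⁻¹
Layer 4 at 2 °C → α = 0.7×10⁻⁴ K⁻¹
0–280 m: 1 × 1.9×10⁻⁴ × 280 = 0.05320 m
0.4 × 1.4×10⁻⁴ × 490 = 0.02744 m
0.99 × 1.2×10⁻⁴ × 170 = 0.020196 m
1100 × 0.7×10⁻⁴ × 0.41 = 0.03157 m
Δh = 0.05320 + 0.02744 + 0.020196 + 0.03157 = 0.132406 m

about 132 mm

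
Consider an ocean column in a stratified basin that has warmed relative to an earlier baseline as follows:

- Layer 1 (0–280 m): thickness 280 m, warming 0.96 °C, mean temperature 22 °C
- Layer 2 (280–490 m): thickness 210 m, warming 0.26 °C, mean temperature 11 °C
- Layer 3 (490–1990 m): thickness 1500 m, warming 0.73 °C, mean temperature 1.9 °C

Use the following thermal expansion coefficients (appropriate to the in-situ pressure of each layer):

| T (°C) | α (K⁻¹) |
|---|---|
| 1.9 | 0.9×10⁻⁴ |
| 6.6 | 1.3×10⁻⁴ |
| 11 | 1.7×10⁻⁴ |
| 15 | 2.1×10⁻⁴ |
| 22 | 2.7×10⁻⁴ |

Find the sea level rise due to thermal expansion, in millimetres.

Δh = 180 mm

Layer 1 at 22 °C → α = 2.7×10⁻⁴ K⁻¹
Layer 2 at 11 °C → α = 1.7×10⁻⁴ K⁻¹
Layer 3 at 1.9 °C → α = 0.9×10⁻⁴ K⁻¹
0–280 m: 2.7×10⁻⁴ × 0.96 × 280 = 0.072576 m
Layer 2: 210 × 0.26 × 1.7×10⁻⁴ = 0.009282 m
490–1990 m: 0.73 × 0.9×10⁻⁴ × 1500 = 0.09855 m
Δh = 0.072576 + 0.009282 + 0.09855 = 0.180408 m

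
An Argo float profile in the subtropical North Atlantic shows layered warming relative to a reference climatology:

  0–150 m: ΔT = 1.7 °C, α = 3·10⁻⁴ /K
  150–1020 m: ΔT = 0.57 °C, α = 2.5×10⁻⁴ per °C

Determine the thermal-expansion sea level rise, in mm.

Layer 1: 3×10⁻⁴ × 150 × 1.7 = 0.07650 m
2.5×10⁻⁴ × 0.57 × 870 = 0.123975 m
Δh = 0.07650 + 0.123975 = 0.200475 m

200 mm of thermosteric rise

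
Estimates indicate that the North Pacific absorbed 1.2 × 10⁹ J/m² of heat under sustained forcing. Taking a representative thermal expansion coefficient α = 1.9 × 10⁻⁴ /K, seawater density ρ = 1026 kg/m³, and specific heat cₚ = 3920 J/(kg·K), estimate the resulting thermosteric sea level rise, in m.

0.0567 m of thermosteric rise

Δh = αQ/(ρcₚ) = 1.9×10⁻⁴ × 1.2×10⁹ / (1026 × 3920) ≈ 0.056689 m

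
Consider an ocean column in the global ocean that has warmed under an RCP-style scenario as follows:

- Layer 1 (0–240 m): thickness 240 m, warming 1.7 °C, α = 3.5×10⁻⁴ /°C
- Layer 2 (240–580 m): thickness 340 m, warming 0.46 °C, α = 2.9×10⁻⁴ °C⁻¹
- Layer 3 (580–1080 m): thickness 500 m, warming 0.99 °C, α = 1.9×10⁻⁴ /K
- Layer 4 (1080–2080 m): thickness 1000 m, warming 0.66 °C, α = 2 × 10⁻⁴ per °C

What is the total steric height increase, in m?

0.41 m

3.5×10⁻⁴ × 1.7 × 240 = 0.14280 m
Layer 2: 2.9×10⁻⁴ × 0.46 × 340 = 0.045356 m
580–1080 m: 500 × 0.99 × 1.9×10⁻⁴ = 0.09405 m
2×10⁻⁴ × 1000 × 0.66 = 0.13200 m
Δh = 0.14280 + 0.045356 + 0.09405 + 0.13200 = 0.414206 m ≈ 0.41 m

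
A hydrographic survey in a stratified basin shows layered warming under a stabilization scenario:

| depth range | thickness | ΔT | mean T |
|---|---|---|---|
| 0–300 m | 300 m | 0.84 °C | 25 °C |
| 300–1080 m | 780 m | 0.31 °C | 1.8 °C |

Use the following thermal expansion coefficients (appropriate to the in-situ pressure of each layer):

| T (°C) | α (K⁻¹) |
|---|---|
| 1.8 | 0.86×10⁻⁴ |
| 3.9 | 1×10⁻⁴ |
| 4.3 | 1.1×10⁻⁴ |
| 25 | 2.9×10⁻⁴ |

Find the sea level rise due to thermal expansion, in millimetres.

93.9 mm of thermosteric rise

Layer 1 at 25 °C → α = 2.9×10⁻⁴ K⁻¹
Layer 2 at 1.8 °C → α = 0.86×10⁻⁴ K⁻¹
0–300 m: 0.84 × 300 × 2.9×10⁻⁴ = 0.07308 m
Layer 2: 0.31 × 0.86×10⁻⁴ × 780 = 0.0207948 m
Δh = 0.07308 + 0.0207948 = 0.0938748 m ≈ 93.9 mm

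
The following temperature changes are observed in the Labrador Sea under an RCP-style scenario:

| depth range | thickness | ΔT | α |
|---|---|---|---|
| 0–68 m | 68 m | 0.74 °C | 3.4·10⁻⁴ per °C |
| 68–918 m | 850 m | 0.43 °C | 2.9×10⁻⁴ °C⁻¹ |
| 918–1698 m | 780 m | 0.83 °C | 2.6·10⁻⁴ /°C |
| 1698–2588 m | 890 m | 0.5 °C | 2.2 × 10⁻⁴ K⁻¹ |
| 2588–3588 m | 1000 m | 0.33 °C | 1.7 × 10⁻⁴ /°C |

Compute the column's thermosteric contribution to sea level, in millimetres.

Layer 1: 68 × 0.74 × 3.4×10⁻⁴ = 0.0171088 m
Layer 2: 2.9×10⁻⁴ × 850 × 0.43 = 0.105995 m
918–1698 m: 0.83 × 2.6×10⁻⁴ × 780 = 0.168324 m
0.5 × 890 × 2.2×10⁻⁴ = 0.09790 m
1.7×10⁻⁴ × 0.33 × 1000 = 0.05610 m
Δh = 0.0171088 + 0.105995 + 0.168324 + 0.09790 + 0.05610 = 0.4454278 m ≈ 450 mm

450 mm of thermosteric rise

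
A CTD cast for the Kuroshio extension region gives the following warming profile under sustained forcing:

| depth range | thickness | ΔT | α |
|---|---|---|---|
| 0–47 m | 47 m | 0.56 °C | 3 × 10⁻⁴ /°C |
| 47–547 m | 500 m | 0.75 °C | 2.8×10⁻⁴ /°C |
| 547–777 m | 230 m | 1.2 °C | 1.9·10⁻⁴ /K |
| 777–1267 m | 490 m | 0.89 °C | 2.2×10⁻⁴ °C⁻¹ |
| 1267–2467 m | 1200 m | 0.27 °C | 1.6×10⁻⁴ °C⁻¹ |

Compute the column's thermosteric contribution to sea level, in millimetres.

313 mm

0–47 m: 3×10⁻⁴ × 47 × 0.56 = 0.007896 m
47–547 m: 500 × 0.75 × 2.8×10⁻⁴ = 0.10500 m
1.9×10⁻⁴ × 1.2 × 230 = 0.05244 m
Layer 4: 490 × 2.2×10⁻⁴ × 0.89 = 0.095942 m
Layer 5: 1.6×10⁻⁴ × 0.27 × 1200 = 0.05184 m
Δh = 0.007896 + 0.10500 + 0.05244 + 0.095942 + 0.05184 = 0.313118 m ≈ 313 mm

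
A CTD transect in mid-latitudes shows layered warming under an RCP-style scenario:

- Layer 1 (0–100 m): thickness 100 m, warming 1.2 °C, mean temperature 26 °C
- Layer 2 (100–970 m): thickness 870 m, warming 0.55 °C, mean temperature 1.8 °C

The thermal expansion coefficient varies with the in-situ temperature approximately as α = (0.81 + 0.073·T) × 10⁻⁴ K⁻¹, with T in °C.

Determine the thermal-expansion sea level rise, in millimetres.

Layer 1: α = (0.81 + 0.073×26)×10⁻⁴ = 2.708×10⁻⁴ K⁻¹
Layer 2: α = (0.81 + 0.073×1.8)×10⁻⁴ = 0.9414×10⁻⁴ K⁻¹
1.2 × 100 × 2.708×10⁻⁴ = 0.032496 m
100–970 m: 870 × 0.55 × 0.9414×10⁻⁴ = 0.04504599 m
Δh = 0.032496 + 0.04504599 = 0.07754199 m

78 mm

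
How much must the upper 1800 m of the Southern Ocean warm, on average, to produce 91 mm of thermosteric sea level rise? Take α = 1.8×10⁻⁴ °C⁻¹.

0.281 K

ΔT = Δh/(αH) = 0.091 / (1.8×10⁻⁴ × 1800) ≈ 0.2809 K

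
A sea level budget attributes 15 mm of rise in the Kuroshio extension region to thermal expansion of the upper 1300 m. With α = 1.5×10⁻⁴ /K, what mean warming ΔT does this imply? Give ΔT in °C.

ΔT = Δh/(αH) = 0.015 / (1.5×10⁻⁴ × 1300) ≈ 0.07692 °C

ΔT ≈ 0.0769 °C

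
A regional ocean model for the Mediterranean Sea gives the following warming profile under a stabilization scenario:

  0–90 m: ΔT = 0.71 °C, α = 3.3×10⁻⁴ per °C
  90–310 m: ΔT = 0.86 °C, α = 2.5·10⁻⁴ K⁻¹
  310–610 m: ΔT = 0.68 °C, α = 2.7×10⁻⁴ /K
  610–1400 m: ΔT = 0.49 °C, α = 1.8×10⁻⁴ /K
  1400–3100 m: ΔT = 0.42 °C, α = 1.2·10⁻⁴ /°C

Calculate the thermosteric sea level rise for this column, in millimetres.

Δh = 279 mm

0–90 m: 90 × 0.71 × 3.3×10⁻⁴ = 0.021087 m
0.86 × 2.5×10⁻⁴ × 220 = 0.04730 m
0.68 × 300 × 2.7×10⁻⁴ = 0.05508 m
0.49 × 1.8×10⁻⁴ × 790 = 0.069678 m
0.42 × 1.2×10⁻⁴ × 1700 = 0.08568 m
Δh = 0.021087 + 0.04730 + 0.05508 + 0.069678 + 0.08568 = 0.278825 m ≈ 279 mm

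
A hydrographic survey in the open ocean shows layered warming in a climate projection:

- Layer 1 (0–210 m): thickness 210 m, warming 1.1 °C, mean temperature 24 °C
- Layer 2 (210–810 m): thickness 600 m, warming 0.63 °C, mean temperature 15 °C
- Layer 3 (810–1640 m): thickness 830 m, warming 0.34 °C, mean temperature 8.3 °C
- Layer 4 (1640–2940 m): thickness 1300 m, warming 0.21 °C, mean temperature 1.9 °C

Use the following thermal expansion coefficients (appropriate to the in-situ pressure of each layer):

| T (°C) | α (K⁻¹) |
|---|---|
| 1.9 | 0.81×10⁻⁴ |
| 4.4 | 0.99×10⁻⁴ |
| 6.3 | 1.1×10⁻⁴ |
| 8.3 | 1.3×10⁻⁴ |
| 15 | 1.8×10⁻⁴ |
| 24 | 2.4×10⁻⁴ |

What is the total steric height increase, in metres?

Δh = 0.182 m

Layer 1 at 24 °C → α = 2.4×10⁻⁴ K⁻¹
Layer 2 at 15 °C → α = 1.8×10⁻⁴ K⁻¹
Layer 3 at 8.3 °C → α = 1.3×10⁻⁴ K⁻¹
Layer 4 at 1.9 °C → α = 0.81×10⁻⁴ K⁻¹
210 × 1.1 × 2.4×10⁻⁴ = 0.05544 m
Layer 2: 1.8×10⁻⁴ × 600 × 0.63 = 0.06804 m
0.34 × 1.3×10⁻⁴ × 830 = 0.036686 m
1640–2940 m: 0.21 × 0.81×10⁻⁴ × 1300 = 0.022113 m
Δh = 0.05544 + 0.06804 + 0.036686 + 0.022113 = 0.182279 m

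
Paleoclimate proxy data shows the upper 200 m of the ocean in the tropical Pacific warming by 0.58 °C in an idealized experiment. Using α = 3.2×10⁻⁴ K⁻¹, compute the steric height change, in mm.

Δh = αΔT·H = 3.2×10⁻⁴ × 0.58 × 200 = 0.03712 m

Δh = 37.1 mm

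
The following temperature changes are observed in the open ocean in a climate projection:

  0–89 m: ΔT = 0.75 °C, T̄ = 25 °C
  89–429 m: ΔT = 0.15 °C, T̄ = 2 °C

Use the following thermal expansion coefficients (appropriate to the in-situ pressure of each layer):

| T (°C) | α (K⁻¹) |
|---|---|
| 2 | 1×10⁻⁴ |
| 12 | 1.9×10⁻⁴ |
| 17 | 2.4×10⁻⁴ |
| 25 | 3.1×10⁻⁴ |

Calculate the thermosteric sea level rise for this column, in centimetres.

2.58 cm

Layer 1 at 25 °C → α = 3.1×10⁻⁴ K⁻¹
Layer 2 at 2 °C → α = 1×10⁻⁴ K⁻¹
Layer 1: 3.1×10⁻⁴ × 89 × 0.75 = 0.0206925 m
89–429 m: 340 × 1×10⁻⁴ × 0.15 = 0.00510 m
Δh = 0.0206925 + 0.00510 = 0.0257925 m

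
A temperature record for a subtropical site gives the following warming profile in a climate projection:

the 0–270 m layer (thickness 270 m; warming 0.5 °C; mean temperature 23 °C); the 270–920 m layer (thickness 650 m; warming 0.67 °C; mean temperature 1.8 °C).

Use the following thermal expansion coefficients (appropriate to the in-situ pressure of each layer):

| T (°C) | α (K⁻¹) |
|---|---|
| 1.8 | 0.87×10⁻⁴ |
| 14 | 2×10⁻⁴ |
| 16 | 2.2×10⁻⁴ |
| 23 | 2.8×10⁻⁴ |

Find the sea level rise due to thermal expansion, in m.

Layer 1 at 23 °C → α = 2.8×10⁻⁴ K⁻¹
Layer 2 at 1.8 °C → α = 0.87×10⁻⁴ K⁻¹
2.8×10⁻⁴ × 270 × 0.5 = 0.03780 m
650 × 0.67 × 0.87×10⁻⁴ = 0.0378885 m
Δh = 0.03780 + 0.0378885 = 0.0756885 m

0.0757 m of thermosteric rise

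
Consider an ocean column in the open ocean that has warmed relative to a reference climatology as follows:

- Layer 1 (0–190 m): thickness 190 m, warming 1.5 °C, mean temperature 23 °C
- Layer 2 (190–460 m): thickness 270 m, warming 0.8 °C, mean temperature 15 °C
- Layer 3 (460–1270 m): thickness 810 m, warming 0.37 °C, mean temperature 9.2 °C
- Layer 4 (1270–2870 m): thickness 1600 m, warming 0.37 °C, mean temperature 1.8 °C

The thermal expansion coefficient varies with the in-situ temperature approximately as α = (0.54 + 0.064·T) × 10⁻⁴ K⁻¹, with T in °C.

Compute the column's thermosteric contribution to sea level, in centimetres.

Layer 1: α = (0.54 + 0.064×23)×10⁻⁴ = 2.012×10⁻⁴ K⁻¹
Layer 2: α = (0.54 + 0.064×15)×10⁻⁴ = 1.5×10⁻⁴ K⁻¹
Layer 3: α = (0.54 + 0.064×9.2)×10⁻⁴ = 1.1288×10⁻⁴ K⁻¹
Layer 4: α = (0.54 + 0.064×1.8)×10⁻⁴ = 0.6552×10⁻⁴ K⁻¹
Layer 1: 190 × 1.5 × 2.012×10⁻⁴ = 0.057342 m
Layer 2: 0.8 × 1.5×10⁻⁴ × 270 = 0.03240 m
810 × 1.1288×10⁻⁴ × 0.37 = 0.033830136 m
1600 × 0.37 × 0.6552×10⁻⁴ = 0.03878784 m
Δh = 0.057342 + 0.03240 + 0.033830136 + 0.03878784 = 0.162359976 m

16.2 cm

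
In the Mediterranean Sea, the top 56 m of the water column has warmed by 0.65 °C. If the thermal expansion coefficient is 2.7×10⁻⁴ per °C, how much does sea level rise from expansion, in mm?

Δh = αΔT·H = 2.7×10⁻⁴ × 0.65 × 56 = 0.009828 m

Δh ≈ 9.8 mm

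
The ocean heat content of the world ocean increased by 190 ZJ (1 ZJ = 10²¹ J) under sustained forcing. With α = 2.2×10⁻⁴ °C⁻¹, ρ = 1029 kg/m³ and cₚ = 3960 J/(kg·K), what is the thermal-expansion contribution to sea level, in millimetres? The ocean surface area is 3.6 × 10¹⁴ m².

Per unit area: Q = 190×10²¹ / (3.6×10¹⁴) ≈ 5.278×10⁸ J/m²
Δh = αQ/(ρcₚ) = 2.2×10⁻⁴ × 5.278×10⁸ / (1029 × 3960) ≈ 0.028496 m

28.5 mm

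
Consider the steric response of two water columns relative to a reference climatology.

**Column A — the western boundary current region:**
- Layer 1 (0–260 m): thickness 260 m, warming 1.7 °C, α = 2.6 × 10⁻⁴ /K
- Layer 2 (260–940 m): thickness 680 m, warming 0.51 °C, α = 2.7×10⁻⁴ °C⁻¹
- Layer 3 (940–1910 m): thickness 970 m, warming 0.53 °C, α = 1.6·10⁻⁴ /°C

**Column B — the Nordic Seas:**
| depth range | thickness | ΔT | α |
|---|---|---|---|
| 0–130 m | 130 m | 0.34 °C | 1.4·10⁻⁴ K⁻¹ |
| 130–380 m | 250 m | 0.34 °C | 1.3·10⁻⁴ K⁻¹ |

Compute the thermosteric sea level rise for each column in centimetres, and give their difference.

A Layer 1: 260 × 1.7 × 2.6×10⁻⁴ = 0.11492 m
A 0.51 × 680 × 2.7×10⁻⁴ = 0.093636 m
A 1.6×10⁻⁴ × 970 × 0.53 = 0.082256 m
A total: 0.290812 m
B 1.4×10⁻⁴ × 130 × 0.34 = 0.006188 m
B Layer 2: 1.3×10⁻⁴ × 250 × 0.34 = 0.01105 m
B total: 0.017238 m
Difference: 0.290812 − 0.017238 = 0.273574 m

Δh_A ≈ 29.1 cm, Δh_B ≈ 1.72 cm; difference ≈ 27.4 cm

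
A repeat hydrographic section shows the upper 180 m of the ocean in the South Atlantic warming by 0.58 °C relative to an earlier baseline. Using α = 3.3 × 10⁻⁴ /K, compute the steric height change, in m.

about 0.0345 m

Δh = αΔT·H = 3.3×10⁻⁴ × 0.58 × 180 = 0.034452 m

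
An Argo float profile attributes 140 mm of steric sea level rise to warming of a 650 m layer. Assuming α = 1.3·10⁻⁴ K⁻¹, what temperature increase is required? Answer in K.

about 1.66 K

ΔT = Δh/(αH) = 0.14 / (1.3×10⁻⁴ × 650) ≈ 1.657 K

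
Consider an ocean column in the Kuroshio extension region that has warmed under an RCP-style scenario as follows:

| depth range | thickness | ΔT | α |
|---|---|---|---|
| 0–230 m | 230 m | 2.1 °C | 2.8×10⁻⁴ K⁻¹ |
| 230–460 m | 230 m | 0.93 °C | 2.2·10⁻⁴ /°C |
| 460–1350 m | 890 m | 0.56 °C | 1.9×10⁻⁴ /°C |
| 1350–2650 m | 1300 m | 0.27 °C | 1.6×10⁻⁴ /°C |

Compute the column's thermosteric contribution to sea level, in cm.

230 × 2.8×10⁻⁴ × 2.1 = 0.13524 m
Layer 2: 2.2×10⁻⁴ × 230 × 0.93 = 0.047058 m
460–1350 m: 0.56 × 1.9×10⁻⁴ × 890 = 0.094696 m
0.27 × 1300 × 1.6×10⁻⁴ = 0.05616 m
Δh = 0.13524 + 0.047058 + 0.094696 + 0.05616 = 0.333154 m

33 cm of thermosteric rise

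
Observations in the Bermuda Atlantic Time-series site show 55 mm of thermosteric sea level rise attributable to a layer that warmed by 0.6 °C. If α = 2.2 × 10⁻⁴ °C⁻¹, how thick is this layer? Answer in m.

H = Δh/(αΔT) = 0.055 / (2.2×10⁻⁴ × 0.6) ≈ 416.7 m

H ≈ 417 m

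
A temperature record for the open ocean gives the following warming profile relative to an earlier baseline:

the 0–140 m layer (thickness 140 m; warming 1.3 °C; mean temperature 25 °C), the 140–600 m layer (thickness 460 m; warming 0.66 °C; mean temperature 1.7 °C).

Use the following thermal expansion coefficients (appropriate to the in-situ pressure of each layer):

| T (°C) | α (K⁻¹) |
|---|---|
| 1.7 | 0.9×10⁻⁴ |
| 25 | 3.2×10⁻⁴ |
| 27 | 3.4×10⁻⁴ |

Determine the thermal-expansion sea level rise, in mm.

Layer 1 at 25 °C → α = 3.2×10⁻⁴ K⁻¹
Layer 2 at 1.7 °C → α = 0.9×10⁻⁴ K⁻¹
140 × 3.2×10⁻⁴ × 1.3 = 0.05824 m
460 × 0.66 × 0.9×10⁻⁴ = 0.027324 m
Δh = 0.05824 + 0.027324 = 0.085564 m

86 mm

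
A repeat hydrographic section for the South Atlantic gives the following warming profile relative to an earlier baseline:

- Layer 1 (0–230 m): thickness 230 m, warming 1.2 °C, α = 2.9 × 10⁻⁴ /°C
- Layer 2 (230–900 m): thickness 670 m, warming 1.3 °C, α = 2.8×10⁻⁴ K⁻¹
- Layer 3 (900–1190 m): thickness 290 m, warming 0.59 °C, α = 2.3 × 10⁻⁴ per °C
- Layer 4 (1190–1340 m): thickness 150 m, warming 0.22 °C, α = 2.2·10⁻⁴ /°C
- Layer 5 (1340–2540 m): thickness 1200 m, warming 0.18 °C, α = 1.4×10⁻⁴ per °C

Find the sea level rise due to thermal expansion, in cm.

Δh ≈ 40 cm

2.9×10⁻⁴ × 1.2 × 230 = 0.08004 m
230–900 m: 1.3 × 2.8×10⁻⁴ × 670 = 0.24388 m
2.3×10⁻⁴ × 290 × 0.59 = 0.039353 m
1190–1340 m: 150 × 0.22 × 2.2×10⁻⁴ = 0.00726 m
0.18 × 1200 × 1.4×10⁻⁴ = 0.03024 m
Δh = 0.08004 + 0.24388 + 0.039353 + 0.00726 + 0.03024 = 0.400773 m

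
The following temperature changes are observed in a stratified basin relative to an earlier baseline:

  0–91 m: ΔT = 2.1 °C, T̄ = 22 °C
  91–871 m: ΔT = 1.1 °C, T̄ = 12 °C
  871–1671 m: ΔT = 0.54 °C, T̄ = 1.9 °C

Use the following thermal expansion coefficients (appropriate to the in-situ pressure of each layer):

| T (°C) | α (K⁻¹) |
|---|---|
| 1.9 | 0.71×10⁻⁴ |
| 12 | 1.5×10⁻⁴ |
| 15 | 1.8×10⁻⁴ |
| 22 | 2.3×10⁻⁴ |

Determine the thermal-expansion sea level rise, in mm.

Layer 1 at 22 °C → α = 2.3×10⁻⁴ K⁻¹
Layer 2 at 12 °C → α = 1.5×10⁻⁴ K⁻¹
Layer 3 at 1.9 °C → α = 0.71×10⁻⁴ K⁻¹
Layer 1: 2.1 × 2.3×10⁻⁴ × 91 = 0.043953 m
Layer 2: 780 × 1.1 × 1.5×10⁻⁴ = 0.12870 m
Layer 3: 0.54 × 0.71×10⁻⁴ × 800 = 0.030672 m
Δh = 0.043953 + 0.12870 + 0.030672 = 0.203325 m ≈ 200 mm

Δh = 200 mm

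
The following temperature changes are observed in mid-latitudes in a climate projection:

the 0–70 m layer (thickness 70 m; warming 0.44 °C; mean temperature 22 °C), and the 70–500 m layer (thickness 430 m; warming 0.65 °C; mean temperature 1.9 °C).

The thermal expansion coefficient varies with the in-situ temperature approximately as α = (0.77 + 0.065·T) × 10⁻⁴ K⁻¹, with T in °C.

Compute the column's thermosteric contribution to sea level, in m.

Layer 1: α = (0.77 + 0.065×22)×10⁻⁴ = 2.2×10⁻⁴ K⁻¹
Layer 2: α = (0.77 + 0.065×1.9)×10⁻⁴ = 0.8935×10⁻⁴ K⁻¹
2.2×10⁻⁴ × 0.44 × 70 = 0.006776 m
430 × 0.8935×10⁻⁴ × 0.65 = 0.024973325 m
Δh = 0.006776 + 0.024973325 = 0.031749325 m

0.0317 m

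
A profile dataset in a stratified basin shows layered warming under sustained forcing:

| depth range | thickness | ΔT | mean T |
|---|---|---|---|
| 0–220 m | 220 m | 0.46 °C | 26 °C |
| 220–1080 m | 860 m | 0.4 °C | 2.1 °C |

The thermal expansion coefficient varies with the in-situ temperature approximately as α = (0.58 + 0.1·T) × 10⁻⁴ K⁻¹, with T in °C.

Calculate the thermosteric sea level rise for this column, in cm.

5.94 cm

Layer 1: α = (0.58 + 0.1×26)×10⁻⁴ = 3.18×10⁻⁴ K⁻¹
Layer 2: α = (0.58 + 0.1×2.1)×10⁻⁴ = 0.79×10⁻⁴ K⁻¹
Layer 1: 220 × 0.46 × 3.18×10⁻⁴ = 0.0321816 m
Layer 2: 0.79×10⁻⁴ × 860 × 0.4 = 0.027176 m
Δh = 0.0321816 + 0.027176 = 0.0593576 m ≈ 5.94 cm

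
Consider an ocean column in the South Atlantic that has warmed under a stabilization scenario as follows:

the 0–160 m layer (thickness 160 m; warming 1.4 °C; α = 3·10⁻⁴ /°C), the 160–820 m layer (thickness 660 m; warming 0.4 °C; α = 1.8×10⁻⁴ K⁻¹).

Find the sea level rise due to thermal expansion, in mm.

Δh ≈ 110 mm

Layer 1: 1.4 × 3×10⁻⁴ × 160 = 0.06720 m
0.4 × 1.8×10⁻⁴ × 660 = 0.04752 m
Δh = 0.06720 + 0.04752 = 0.11472 m ≈ 110 mm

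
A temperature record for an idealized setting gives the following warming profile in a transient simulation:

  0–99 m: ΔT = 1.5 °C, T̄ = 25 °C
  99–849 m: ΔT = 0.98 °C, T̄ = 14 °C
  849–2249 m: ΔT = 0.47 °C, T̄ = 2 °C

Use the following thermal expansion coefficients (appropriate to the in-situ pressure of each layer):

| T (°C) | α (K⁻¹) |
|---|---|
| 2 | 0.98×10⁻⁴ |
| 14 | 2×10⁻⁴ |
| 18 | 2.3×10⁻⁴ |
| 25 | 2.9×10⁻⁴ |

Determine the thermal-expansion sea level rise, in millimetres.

about 255 mm

Layer 1 at 25 °C → α = 2.9×10⁻⁴ K⁻¹
Layer 2 at 14 °C → α = 2×10⁻⁴ K⁻¹
Layer 3 at 2 °C → α = 0.98×10⁻⁴ K⁻¹
0–99 m: 99 × 1.5 × 2.9×10⁻⁴ = 0.043065 m
Layer 2: 750 × 2×10⁻⁴ × 0.98 = 0.14700 m
Layer 3: 0.47 × 0.98×10⁻⁴ × 1400 = 0.064484 m
Δh = 0.043065 + 0.14700 + 0.064484 = 0.254549 m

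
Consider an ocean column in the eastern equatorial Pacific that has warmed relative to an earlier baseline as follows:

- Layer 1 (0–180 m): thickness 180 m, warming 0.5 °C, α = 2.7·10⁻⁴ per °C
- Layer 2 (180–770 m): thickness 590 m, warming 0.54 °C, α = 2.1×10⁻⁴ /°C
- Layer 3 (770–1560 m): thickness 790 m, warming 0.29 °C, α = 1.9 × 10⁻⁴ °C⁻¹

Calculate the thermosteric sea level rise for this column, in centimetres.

13 cm of thermosteric rise

0.5 × 2.7×10⁻⁴ × 180 = 0.02430 m
180–770 m: 0.54 × 2.1×10⁻⁴ × 590 = 0.066906 m
770–1560 m: 790 × 0.29 × 1.9×10⁻⁴ = 0.043529 m
Δh = 0.02430 + 0.066906 + 0.043529 = 0.134735 m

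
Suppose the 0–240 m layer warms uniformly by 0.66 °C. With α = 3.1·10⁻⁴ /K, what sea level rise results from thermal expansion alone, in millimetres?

about 49.1 mm

Δh = αΔT·H = 3.1×10⁻⁴ × 0.66 × 240 = 0.049104 m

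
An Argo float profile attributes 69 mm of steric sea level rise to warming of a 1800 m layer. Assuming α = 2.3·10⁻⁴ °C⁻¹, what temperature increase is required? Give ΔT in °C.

ΔT = Δh/(αH) = 0.069 / (2.3×10⁻⁴ × 1800) ≈ 0.1667 °C

ΔT ≈ 0.167 °C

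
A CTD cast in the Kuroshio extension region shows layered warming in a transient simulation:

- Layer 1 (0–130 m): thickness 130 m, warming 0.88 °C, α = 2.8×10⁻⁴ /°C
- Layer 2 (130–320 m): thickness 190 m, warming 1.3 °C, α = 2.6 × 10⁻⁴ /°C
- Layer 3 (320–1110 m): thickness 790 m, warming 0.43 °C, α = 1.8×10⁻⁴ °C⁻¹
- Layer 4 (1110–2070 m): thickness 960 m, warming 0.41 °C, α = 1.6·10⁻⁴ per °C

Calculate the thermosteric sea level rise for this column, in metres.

2.8×10⁻⁴ × 130 × 0.88 = 0.032032 m
130–320 m: 190 × 1.3 × 2.6×10⁻⁴ = 0.06422 m
320–1110 m: 1.8×10⁻⁴ × 0.43 × 790 = 0.061146 m
Layer 4: 0.41 × 960 × 1.6×10⁻⁴ = 0.062976 m
Δh = 0.032032 + 0.06422 + 0.061146 + 0.062976 = 0.220374 m

about 0.220 m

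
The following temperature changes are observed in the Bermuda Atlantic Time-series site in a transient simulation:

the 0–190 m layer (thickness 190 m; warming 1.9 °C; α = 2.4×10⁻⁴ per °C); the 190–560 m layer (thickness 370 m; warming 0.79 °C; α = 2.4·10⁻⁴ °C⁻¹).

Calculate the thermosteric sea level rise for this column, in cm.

0–190 m: 1.9 × 190 × 2.4×10⁻⁴ = 0.08664 m
190–560 m: 2.4×10⁻⁴ × 370 × 0.79 = 0.070152 m
Δh = 0.08664 + 0.070152 = 0.156792 m

Δh = 15.7 cm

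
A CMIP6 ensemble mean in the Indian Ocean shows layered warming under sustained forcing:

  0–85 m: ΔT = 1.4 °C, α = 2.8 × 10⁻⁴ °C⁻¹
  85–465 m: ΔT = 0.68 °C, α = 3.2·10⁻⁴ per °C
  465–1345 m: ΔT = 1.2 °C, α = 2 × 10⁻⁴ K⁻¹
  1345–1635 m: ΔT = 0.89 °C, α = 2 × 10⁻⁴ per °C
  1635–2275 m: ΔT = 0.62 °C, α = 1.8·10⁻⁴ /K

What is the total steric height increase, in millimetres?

450 mm

Layer 1: 85 × 2.8×10⁻⁴ × 1.4 = 0.03332 m
Layer 2: 0.68 × 380 × 3.2×10⁻⁴ = 0.082688 m
880 × 1.2 × 2×10⁻⁴ = 0.21120 m
Layer 4: 2×10⁻⁴ × 290 × 0.89 = 0.05162 m
1.8×10⁻⁴ × 640 × 0.62 = 0.071424 m
Δh = 0.03332 + 0.082688 + 0.21120 + 0.05162 + 0.071424 = 0.450252 m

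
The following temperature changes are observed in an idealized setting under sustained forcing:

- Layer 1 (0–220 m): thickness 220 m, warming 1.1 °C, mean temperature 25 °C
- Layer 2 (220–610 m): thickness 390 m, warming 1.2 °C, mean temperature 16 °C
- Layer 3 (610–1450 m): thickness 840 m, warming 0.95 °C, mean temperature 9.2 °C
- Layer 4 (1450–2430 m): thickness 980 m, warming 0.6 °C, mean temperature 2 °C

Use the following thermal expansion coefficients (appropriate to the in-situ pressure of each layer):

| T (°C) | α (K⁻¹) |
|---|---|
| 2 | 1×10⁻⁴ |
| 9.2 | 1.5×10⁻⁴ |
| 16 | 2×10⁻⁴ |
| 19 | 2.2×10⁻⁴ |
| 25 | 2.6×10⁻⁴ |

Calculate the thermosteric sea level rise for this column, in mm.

Layer 1 at 25 °C → α = 2.6×10⁻⁴ K⁻¹
Layer 2 at 16 °C → α = 2×10⁻⁴ K⁻¹
Layer 3 at 9.2 °C → α = 1.5×10⁻⁴ K⁻¹
Layer 4 at 2 °C → α = 1×10⁻⁴ K⁻¹
220 × 1.1 × 2.6×10⁻⁴ = 0.06292 m
Layer 2: 390 × 2×10⁻⁴ × 1.2 = 0.09360 m
0.95 × 1.5×10⁻⁴ × 840 = 0.11970 m
Layer 4: 1×10⁻⁴ × 980 × 0.6 = 0.05880 m
Δh = 0.06292 + 0.09360 + 0.11970 + 0.05880 = 0.33502 m ≈ 340 mm

Δh ≈ 340 mm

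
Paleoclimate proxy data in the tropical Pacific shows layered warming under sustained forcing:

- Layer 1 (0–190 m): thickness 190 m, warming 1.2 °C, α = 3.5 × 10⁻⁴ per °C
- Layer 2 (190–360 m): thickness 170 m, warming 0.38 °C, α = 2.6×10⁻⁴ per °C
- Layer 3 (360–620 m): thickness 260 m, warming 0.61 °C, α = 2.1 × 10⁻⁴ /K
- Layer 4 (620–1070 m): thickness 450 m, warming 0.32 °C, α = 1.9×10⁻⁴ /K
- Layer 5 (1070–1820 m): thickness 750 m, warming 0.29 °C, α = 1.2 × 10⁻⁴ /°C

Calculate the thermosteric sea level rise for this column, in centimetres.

3.5×10⁻⁴ × 190 × 1.2 = 0.07980 m
170 × 0.38 × 2.6×10⁻⁴ = 0.016796 m
Layer 3: 2.1×10⁻⁴ × 260 × 0.61 = 0.033306 m
Layer 4: 0.32 × 450 × 1.9×10⁻⁴ = 0.02736 m
Layer 5: 750 × 0.29 × 1.2×10⁻⁴ = 0.02610 m
Δh = 0.07980 + 0.016796 + 0.033306 + 0.02736 + 0.02610 = 0.183362 m ≈ 18 cm

Δh ≈ 18 cm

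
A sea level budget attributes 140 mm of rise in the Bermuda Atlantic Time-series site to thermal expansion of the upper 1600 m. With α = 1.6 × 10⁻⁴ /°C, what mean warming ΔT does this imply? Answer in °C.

ΔT = Δh/(αH) = 0.14 / (1.6×10⁻⁴ × 1600) ≈ 0.5469 °C

about 0.547 °C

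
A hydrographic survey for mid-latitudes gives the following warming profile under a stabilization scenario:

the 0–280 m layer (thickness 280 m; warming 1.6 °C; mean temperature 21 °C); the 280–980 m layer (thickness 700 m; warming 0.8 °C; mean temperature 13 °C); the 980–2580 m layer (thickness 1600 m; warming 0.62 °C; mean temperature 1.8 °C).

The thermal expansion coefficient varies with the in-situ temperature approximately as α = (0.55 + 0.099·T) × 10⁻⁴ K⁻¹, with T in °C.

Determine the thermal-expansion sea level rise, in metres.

Layer 1: α = (0.55 + 0.099×21)×10⁻⁴ = 2.629×10⁻⁴ K⁻¹
Layer 2: α = (0.55 + 0.099×13)×10⁻⁴ = 1.837×10⁻⁴ K⁻¹
Layer 3: α = (0.55 + 0.099×1.8)×10⁻⁴ = 0.7282×10⁻⁴ K⁻¹
280 × 2.629×10⁻⁴ × 1.6 = 0.1177792 m
1.837×10⁻⁴ × 700 × 0.8 = 0.102872 m
Layer 3: 0.7282×10⁻⁴ × 1600 × 0.62 = 0.07223744 m
Δh = 0.1177792 + 0.102872 + 0.07223744 = 0.29288864 m ≈ 0.293 m

Δh = 0.293 m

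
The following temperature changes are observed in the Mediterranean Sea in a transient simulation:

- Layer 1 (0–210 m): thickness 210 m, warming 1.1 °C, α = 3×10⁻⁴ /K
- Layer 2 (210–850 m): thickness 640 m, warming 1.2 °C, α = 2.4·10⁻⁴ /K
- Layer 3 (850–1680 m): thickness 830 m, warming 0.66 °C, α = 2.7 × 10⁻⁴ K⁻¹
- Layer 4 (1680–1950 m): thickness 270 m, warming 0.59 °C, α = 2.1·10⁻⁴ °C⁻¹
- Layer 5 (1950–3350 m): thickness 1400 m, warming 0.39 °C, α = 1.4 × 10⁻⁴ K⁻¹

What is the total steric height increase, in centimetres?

51 cm of thermosteric rise

Layer 1: 1.1 × 3×10⁻⁴ × 210 = 0.06930 m
640 × 1.2 × 2.4×10⁻⁴ = 0.18432 m
0.66 × 830 × 2.7×10⁻⁴ = 0.147906 m
270 × 2.1×10⁻⁴ × 0.59 = 0.033453 m
1.4×10⁻⁴ × 0.39 × 1400 = 0.07644 m
Δh = 0.06930 + 0.18432 + 0.147906 + 0.033453 + 0.07644 = 0.511419 m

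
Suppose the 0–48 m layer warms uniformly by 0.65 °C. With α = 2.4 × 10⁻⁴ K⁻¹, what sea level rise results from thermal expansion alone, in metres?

about 0.0075 m

Δh = αΔT·H = 2.4×10⁻⁴ × 0.65 × 48 = 0.007488 m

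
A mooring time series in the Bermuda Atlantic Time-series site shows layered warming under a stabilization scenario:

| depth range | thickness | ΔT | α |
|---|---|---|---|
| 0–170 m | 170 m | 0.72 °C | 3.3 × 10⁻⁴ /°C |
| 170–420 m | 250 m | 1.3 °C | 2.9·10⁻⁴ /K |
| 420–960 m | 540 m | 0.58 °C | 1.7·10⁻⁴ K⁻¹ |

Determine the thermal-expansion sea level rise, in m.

0.188 m of thermosteric rise

170 × 3.3×10⁻⁴ × 0.72 = 0.040392 m
170–420 m: 250 × 1.3 × 2.9×10⁻⁴ = 0.09425 m
420–960 m: 540 × 1.7×10⁻⁴ × 0.58 = 0.053244 m
Δh = 0.040392 + 0.09425 + 0.053244 = 0.187886 m ≈ 0.188 m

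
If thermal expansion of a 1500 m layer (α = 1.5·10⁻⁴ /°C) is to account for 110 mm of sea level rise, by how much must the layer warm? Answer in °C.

ΔT = Δh/(αH) = 0.11 / (1.5×10⁻⁴ × 1500) ≈ 0.4889 °C

0.49 °C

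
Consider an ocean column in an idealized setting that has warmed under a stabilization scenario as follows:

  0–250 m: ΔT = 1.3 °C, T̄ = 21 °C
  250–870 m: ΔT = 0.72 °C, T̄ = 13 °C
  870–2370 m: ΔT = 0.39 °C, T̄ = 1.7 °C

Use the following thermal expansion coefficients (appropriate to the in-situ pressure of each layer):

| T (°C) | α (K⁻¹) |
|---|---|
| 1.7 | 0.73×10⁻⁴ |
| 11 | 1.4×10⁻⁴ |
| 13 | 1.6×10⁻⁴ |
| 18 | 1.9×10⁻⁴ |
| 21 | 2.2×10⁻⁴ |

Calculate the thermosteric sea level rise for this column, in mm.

about 186 mm

Layer 1 at 21 °C → α = 2.2×10⁻⁴ K⁻¹
Layer 2 at 13 °C → α = 1.6×10⁻⁴ K⁻¹
Layer 3 at 1.7 °C → α = 0.73×10⁻⁴ K⁻¹
0–250 m: 2.2×10⁻⁴ × 1.3 × 250 = 0.07150 m
250–870 m: 1.6×10⁻⁴ × 0.72 × 620 = 0.071424 m
870–2370 m: 0.73×10⁻⁴ × 0.39 × 1500 = 0.042705 m
Δh = 0.07150 + 0.071424 + 0.042705 = 0.185629 m ≈ 186 mm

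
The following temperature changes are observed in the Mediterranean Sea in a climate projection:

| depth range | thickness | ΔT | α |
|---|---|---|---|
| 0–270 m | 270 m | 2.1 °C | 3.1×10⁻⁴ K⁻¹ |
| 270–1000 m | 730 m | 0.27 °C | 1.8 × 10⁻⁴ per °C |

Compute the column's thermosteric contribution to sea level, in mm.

270 × 3.1×10⁻⁴ × 2.1 = 0.17577 m
730 × 1.8×10⁻⁴ × 0.27 = 0.035478 m
Δh = 0.17577 + 0.035478 = 0.211248 m

211 mm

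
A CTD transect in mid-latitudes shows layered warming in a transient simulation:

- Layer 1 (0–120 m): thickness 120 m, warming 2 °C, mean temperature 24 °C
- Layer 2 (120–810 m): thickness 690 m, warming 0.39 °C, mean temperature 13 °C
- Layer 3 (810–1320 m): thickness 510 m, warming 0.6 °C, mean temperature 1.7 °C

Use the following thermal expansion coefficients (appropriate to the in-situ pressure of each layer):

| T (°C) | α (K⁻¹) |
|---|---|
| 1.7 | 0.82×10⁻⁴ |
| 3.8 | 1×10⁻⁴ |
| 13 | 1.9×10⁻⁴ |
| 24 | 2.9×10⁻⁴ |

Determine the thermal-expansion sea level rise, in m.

Layer 1 at 24 °C → α = 2.9×10⁻⁴ K⁻¹
Layer 2 at 13 °C → α = 1.9×10⁻⁴ K⁻¹
Layer 3 at 1.7 °C → α = 0.82×10⁻⁴ K⁻¹
2.9×10⁻⁴ × 2 × 120 = 0.06960 m
Layer 2: 0.39 × 690 × 1.9×10⁻⁴ = 0.051129 m
810–1320 m: 0.82×10⁻⁴ × 0.6 × 510 = 0.025092 m
Δh = 0.06960 + 0.051129 + 0.025092 = 0.145821 m ≈ 0.15 m

Δh = 0.15 m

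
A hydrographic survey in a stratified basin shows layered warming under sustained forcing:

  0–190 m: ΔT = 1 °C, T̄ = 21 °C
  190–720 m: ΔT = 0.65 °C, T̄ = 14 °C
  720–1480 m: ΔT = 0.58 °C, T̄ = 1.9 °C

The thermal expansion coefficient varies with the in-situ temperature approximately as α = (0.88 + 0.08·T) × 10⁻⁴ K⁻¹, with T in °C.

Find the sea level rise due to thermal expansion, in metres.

Layer 1: α = (0.88 + 0.08×21)×10⁻⁴ = 2.56×10⁻⁴ K⁻¹
Layer 2: α = (0.88 + 0.08×14)×10⁻⁴ = 2×10⁻⁴ K⁻¹
Layer 3: α = (0.88 + 0.08×1.9)×10⁻⁴ = 1.032×10⁻⁴ K⁻¹
1 × 190 × 2.56×10⁻⁴ = 0.04864 m
Layer 2: 0.65 × 530 × 2×10⁻⁴ = 0.06890 m
760 × 0.58 × 1.032×10⁻⁴ = 0.04549056 m
Δh = 0.04864 + 0.06890 + 0.04549056 = 0.16303056 m

0.16 m of thermosteric rise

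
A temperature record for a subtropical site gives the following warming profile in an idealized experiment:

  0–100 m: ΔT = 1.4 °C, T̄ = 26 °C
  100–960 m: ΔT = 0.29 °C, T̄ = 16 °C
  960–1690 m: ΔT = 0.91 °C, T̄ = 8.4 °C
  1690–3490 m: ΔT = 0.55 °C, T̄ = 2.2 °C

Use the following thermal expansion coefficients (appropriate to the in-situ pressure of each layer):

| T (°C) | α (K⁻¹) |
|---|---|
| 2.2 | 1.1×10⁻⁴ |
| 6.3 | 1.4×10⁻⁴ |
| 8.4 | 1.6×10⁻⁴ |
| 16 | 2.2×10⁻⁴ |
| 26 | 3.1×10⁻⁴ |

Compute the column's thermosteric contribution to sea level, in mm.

Layer 1 at 26 °C → α = 3.1×10⁻⁴ K⁻¹
Layer 2 at 16 °C → α = 2.2×10⁻⁴ K⁻¹
Layer 3 at 8.4 °C → α = 1.6×10⁻⁴ K⁻¹
Layer 4 at 2.2 °C → α = 1.1×10⁻⁴ K⁻¹
3.1×10⁻⁴ × 1.4 × 100 = 0.04340 m
100–960 m: 860 × 2.2×10⁻⁴ × 0.29 = 0.054868 m
Layer 3: 1.6×10⁻⁴ × 730 × 0.91 = 0.106288 m
Layer 4: 0.55 × 1800 × 1.1×10⁻⁴ = 0.10890 m
Δh = 0.04340 + 0.054868 + 0.106288 + 0.10890 = 0.313456 m ≈ 313 mm

Δh = 313 mm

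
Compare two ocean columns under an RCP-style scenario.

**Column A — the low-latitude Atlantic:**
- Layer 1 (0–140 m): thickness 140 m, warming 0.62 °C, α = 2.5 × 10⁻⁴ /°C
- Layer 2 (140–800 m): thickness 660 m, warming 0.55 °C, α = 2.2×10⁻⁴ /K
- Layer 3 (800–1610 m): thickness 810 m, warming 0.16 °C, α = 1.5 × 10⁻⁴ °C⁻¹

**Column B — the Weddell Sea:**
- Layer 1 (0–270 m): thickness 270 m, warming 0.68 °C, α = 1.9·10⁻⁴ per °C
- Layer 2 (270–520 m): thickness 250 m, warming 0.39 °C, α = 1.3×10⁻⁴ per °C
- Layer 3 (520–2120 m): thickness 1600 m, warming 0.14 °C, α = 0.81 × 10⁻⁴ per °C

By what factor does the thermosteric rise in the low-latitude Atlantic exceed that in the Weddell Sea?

a factor of 1.84

A Layer 1: 2.5×10⁻⁴ × 140 × 0.62 = 0.02170 m
A 0.55 × 2.2×10⁻⁴ × 660 = 0.07986 m
A 1.5×10⁻⁴ × 810 × 0.16 = 0.01944 m
A total: 0.12100 m
B Layer 1: 0.68 × 1.9×10⁻⁴ × 270 = 0.034884 m
B 0.39 × 1.3×10⁻⁴ × 250 = 0.012675 m
B Layer 3: 0.81×10⁻⁴ × 0.14 × 1600 = 0.018144 m
B total: 0.065703 m
Ratio: 0.12100 / 0.065703 ≈ 1.842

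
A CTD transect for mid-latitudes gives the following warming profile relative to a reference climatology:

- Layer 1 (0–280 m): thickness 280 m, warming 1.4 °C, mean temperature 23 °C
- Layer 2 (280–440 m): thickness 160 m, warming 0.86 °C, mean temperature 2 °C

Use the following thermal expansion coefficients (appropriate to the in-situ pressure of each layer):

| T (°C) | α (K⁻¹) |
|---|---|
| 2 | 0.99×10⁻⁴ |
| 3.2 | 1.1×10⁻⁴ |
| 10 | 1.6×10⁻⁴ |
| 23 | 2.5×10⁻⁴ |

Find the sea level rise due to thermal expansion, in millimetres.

112 mm

Layer 1 at 23 °C → α = 2.5×10⁻⁴ K⁻¹
Layer 2 at 2 °C → α = 0.99×10⁻⁴ K⁻¹
280 × 1.4 × 2.5×10⁻⁴ = 0.09800 m
0.86 × 160 × 0.99×10⁻⁴ = 0.0136224 m
Δh = 0.09800 + 0.0136224 = 0.1116224 m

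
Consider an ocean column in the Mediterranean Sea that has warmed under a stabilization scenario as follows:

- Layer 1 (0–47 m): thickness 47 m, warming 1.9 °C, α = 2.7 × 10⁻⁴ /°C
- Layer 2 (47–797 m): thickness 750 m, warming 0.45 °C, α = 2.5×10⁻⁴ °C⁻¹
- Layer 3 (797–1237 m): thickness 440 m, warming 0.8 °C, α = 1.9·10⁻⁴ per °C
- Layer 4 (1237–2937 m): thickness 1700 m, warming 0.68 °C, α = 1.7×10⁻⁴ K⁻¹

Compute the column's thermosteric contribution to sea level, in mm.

47 × 2.7×10⁻⁴ × 1.9 = 0.024111 m
47–797 m: 2.5×10⁻⁴ × 750 × 0.45 = 0.084375 m
440 × 1.9×10⁻⁴ × 0.8 = 0.06688 m
Layer 4: 1.7×10⁻⁴ × 0.68 × 1700 = 0.19652 m
Δh = 0.024111 + 0.084375 + 0.06688 + 0.19652 = 0.371886 m

370 mm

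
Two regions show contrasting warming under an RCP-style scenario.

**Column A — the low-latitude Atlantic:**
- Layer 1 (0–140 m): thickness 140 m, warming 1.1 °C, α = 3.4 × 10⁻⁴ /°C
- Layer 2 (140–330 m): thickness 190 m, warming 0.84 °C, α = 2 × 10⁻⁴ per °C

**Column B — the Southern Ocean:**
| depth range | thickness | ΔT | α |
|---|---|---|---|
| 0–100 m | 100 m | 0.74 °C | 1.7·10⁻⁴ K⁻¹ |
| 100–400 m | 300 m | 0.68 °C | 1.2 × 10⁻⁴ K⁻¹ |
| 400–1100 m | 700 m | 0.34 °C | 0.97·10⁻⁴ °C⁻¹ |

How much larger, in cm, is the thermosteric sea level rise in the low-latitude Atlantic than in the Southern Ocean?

Δh_A − Δh_B ≈ 2.4 cm

A 140 × 1.1 × 3.4×10⁻⁴ = 0.05236 m
A 140–330 m: 2×10⁻⁴ × 190 × 0.84 = 0.03192 m
A total: 0.08428 m
B 1.7×10⁻⁴ × 0.74 × 100 = 0.01258 m
B 100–400 m: 0.68 × 1.2×10⁻⁴ × 300 = 0.02448 m
B Layer 3: 700 × 0.34 × 0.97×10⁻⁴ = 0.023086 m
B total: 0.060146 m
Difference: 0.08428 − 0.060146 = 0.024134 m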